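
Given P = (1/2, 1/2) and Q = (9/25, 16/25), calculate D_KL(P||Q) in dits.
0.0177 dits

KL divergence: D_KL(P||Q) = Σ p(x) log(p(x)/q(x))

Computing term by term:
  x=0: 1/2 × log_10[(1/2)/(9/25)] = 1/2 × 0.1427 = 0.0713
  x=1: 1/2 × log_10[(1/2)/(16/25)] = 1/2 × -0.1072 = -0.0536

D_KL(P||Q) = 0.0177 dits

Note: KL divergence is always non-negative and equals 0 iff P = Q.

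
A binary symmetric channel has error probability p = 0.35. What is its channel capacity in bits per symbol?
0.0659 bits

For a binary symmetric channel (BSC) with error probability p:
Capacity C = 1 - H(p) bits per symbol

where H(p) = -p log₂(p) - (1-p) log₂(1-p) is the binary entropy function.

H(0.35) = 0.9341 bits
C = 1 - 0.9341 = 0.0659 bits per symbol

This means we can reliably transmit up to 0.0659 bits of information per channel use.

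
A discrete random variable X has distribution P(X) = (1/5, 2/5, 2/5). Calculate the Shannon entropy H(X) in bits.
1.5219 bits

Shannon entropy is H(X) = -Σ p(x) log p(x).

For P = (1/5, 2/5, 2/5):
H = -1/5 × log_2(1/5) -2/5 × log_2(2/5) -2/5 × log_2(2/5)
H = 1.5219 bits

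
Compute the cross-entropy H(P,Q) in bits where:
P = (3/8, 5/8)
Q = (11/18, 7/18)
1.1180 bits

Cross-entropy: H(P,Q) = -Σ p(x) log q(x)

Alternatively: H(P,Q) = H(P) + D_KL(P||Q)
H(P) = 0.9544 bits
D_KL(P||Q) = 0.1636 bits

H(P,Q) = 0.9544 + 0.1636 = 1.1180 bits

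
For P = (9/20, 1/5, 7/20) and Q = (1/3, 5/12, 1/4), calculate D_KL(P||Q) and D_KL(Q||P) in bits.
D_KL(P||Q) = 0.1530, D_KL(Q||P) = 0.1755

KL divergence is not symmetric: D_KL(P||Q) ≠ D_KL(Q||P) in general.

D_KL(P||Q) = 0.1530 bits
D_KL(Q||P) = 0.1755 bits

No, they are not equal!

This asymmetry is why KL divergence is not a true distance metric.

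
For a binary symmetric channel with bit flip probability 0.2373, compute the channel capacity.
0.2095 bits

For a binary symmetric channel (BSC) with error probability p:
Capacity C = 1 - H(p) bits per symbol

where H(p) = -p log₂(p) - (1-p) log₂(1-p) is the binary entropy function.

H(0.2373) = 0.7905 bits
C = 1 - 0.7905 = 0.2095 bits per symbol

This means we can reliably transmit up to 0.2095 bits of information per channel use.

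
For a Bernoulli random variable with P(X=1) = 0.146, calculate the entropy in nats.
0.4157 nats

The binary entropy function is:
H(p) = -p log(p) - (1-p) log(1-p)

H(0.146) = -0.146 × log_e(0.146) - 0.854 × log_e(0.854)
H(0.146) = 0.4157 nats

Note: Binary entropy is maximized at p=0.5 (H=1 bit) and minimized at p=0 or p=1 (H=0).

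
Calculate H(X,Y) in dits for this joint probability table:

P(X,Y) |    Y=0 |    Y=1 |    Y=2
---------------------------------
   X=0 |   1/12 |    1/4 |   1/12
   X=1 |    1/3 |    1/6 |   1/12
0.7090 dits

Joint entropy is H(X,Y) = -Σ_{x,y} p(x,y) log p(x,y).

Summing over all non-zero entries:
H(X,Y) = -[1/12·log_10(1/12) + 1/4·log_10(1/4) + 1/12·log_10(1/12) + 1/3·log_10(1/3) + 1/6·log_10(1/6) + 1/12·log_10(1/12)]
H(X,Y) = 0.7090 dits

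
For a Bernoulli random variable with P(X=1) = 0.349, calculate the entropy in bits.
0.9332 bits

The binary entropy function is:
H(p) = -p log(p) - (1-p) log(1-p)

H(0.349) = -0.349 × log_2(0.349) - 0.651 × log_2(0.651)
H(0.349) = 0.9332 bits

Note: Binary entropy is maximized at p=0.5 (H=1 bit) and minimized at p=0 or p=1 (H=0).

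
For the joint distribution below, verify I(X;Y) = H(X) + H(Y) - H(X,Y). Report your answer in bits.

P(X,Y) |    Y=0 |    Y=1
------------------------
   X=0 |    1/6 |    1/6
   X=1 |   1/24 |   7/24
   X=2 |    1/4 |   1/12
I(X;Y) = 0.2100 bits

Mutual information has multiple equivalent forms:
- I(X;Y) = H(X) - H(X|Y)
- I(X;Y) = H(Y) - H(Y|X)
- I(X;Y) = H(X) + H(Y) - H(X,Y)

Computing all quantities:
H(X) = 1.5850, H(Y) = 0.9950, H(X,Y) = 2.3699
H(X|Y) = 1.3749, H(Y|X) = 0.7849

Verification:
H(X) - H(X|Y) = 1.5850 - 1.3749 = 0.2100
H(Y) - H(Y|X) = 0.9950 - 0.7849 = 0.2100
H(X) + H(Y) - H(X,Y) = 1.5850 + 0.9950 - 2.3699 = 0.2100

All forms give I(X;Y) = 0.2100 bits. ✓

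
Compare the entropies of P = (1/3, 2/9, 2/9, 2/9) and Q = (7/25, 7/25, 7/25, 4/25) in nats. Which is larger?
P

Computing entropies in nats:
H(P) = 1.3689
H(Q) = 1.3625

Distribution P has higher entropy.

Intuition: The distribution closer to uniform (more spread out) has higher entropy.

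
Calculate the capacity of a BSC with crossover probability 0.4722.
0.0022 bits

For a binary symmetric channel (BSC) with error probability p:
Capacity C = 1 - H(p) bits per symbol

where H(p) = -p log₂(p) - (1-p) log₂(1-p) is the binary entropy function.

H(0.4722) = 0.9978 bits
C = 1 - 0.9978 = 0.0022 bits per symbol

This means we can reliably transmit up to 0.0022 bits of information per channel use.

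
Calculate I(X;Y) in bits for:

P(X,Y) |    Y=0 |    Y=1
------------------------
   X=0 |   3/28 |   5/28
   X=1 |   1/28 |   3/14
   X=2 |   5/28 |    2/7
0.0390 bits

Mutual information: I(X;Y) = H(X) + H(Y) - H(X,Y)

Marginals:
P(X) = (2/7, 1/4, 13/28), H(X) = 1.5303 bits
P(Y) = (9/28, 19/28), H(Y) = 0.9059 bits

Joint entropy: H(X,Y) = 2.3972 bits

I(X;Y) = 1.5303 + 0.9059 - 2.3972 = 0.0390 bits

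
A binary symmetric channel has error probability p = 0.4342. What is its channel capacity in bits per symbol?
0.0125 bits

For a binary symmetric channel (BSC) with error probability p:
Capacity C = 1 - H(p) bits per symbol

where H(p) = -p log₂(p) - (1-p) log₂(1-p) is the binary entropy function.

H(0.4342) = 0.9875 bits
C = 1 - 0.9875 = 0.0125 bits per symbol

This means we can reliably transmit up to 0.0125 bits of information per channel use.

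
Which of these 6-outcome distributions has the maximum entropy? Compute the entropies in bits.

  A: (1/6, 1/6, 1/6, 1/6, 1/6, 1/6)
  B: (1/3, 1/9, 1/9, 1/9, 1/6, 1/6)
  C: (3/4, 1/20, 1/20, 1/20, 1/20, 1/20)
A

For a discrete distribution over n outcomes, entropy is maximized by the uniform distribution.

Computing entropies:
H(A) = 2.5850 bits
H(B) = 2.4466 bits
H(C) = 1.3918 bits

The uniform distribution (where all probabilities equal 1/6) achieves the maximum entropy of log_2(6) = 2.5850 bits.

Distribution A has the highest entropy.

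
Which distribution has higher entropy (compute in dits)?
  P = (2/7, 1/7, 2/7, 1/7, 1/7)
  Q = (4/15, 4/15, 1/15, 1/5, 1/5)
P

Computing entropies in dits:
H(P) = 0.6731
H(Q) = 0.6641

Distribution P has higher entropy.

Intuition: The distribution closer to uniform (more spread out) has higher entropy.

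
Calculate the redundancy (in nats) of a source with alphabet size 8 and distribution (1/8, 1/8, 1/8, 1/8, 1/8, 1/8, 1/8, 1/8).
0.0000 nats

Redundancy measures how far a source is from maximum entropy:
R = H_max - H(X)

Maximum entropy for 8 symbols: H_max = log_e(8) = 2.0794 nats
Actual entropy: H(X) = 2.0794 nats
Redundancy: R = 2.0794 - 2.0794 = 0.0000 nats

This redundancy represents potential for compression: the source could be compressed by 0.0000 nats per symbol.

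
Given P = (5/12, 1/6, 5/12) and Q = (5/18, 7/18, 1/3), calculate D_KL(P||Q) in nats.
0.1207 nats

KL divergence: D_KL(P||Q) = Σ p(x) log(p(x)/q(x))

Computing term by term:
  x=0: 5/12 × log_e[(5/12)/(5/18)] = 5/12 × 0.4055 = 0.1689
  x=1: 1/6 × log_e[(1/6)/(7/18)] = 1/6 × -0.8473 = -0.1412
  x=2: 5/12 × log_e[(5/12)/(1/3)] = 5/12 × 0.2231 = 0.0930

D_KL(P||Q) = 0.1207 nats

Note: KL divergence is always non-negative and equals 0 iff P = Q.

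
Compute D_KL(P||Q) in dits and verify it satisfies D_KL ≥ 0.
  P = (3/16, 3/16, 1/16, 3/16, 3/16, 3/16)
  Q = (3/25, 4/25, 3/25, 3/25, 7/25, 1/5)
0.0300 dits

KL divergence satisfies the Gibbs inequality: D_KL(P||Q) ≥ 0 for all distributions P, Q.

D_KL(P||Q) = Σ p(x) log(p(x)/q(x))
Term by term:
  x=0: 3/16 × log_10[(3/16)/(3/25)] = 0.0363
  x=1: 3/16 × log_10[(3/16)/(4/25)] = 0.0129
  x=2: 1/16 × log_10[(1/16)/(3/25)] = -0.0177
  x=3: 3/16 × log_10[(3/16)/(3/25)] = 0.0363
  x=4: 3/16 × log_10[(3/16)/(7/25)] = -0.0327
  x=5: 3/16 × log_10[(3/16)/(1/5)] = -0.0053
D_KL(P||Q) = 0.0300 dits

D_KL(P||Q) = 0.0300 ≥ 0 ✓

This non-negativity is a fundamental property: relative entropy cannot be negative because it measures how different Q is from P.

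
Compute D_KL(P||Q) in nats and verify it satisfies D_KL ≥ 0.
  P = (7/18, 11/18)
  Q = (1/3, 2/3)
0.0068 nats

KL divergence satisfies the Gibbs inequality: D_KL(P||Q) ≥ 0 for all distributions P, Q.

D_KL(P||Q) = Σ p(x) log(p(x)/q(x))
Term by term:
  x=0: 7/18 × log_e[(7/18)/(1/3)] = 0.0599
  x=1: 11/18 × log_e[(11/18)/(2/3)] = -0.0532
D_KL(P||Q) = 0.0068 nats

D_KL(P||Q) = 0.0068 ≥ 0 ✓

This non-negativity is a fundamental property: relative entropy cannot be negative because it measures how different Q is from P.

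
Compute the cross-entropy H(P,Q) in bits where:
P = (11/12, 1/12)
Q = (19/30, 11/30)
0.7247 bits

Cross-entropy: H(P,Q) = -Σ p(x) log q(x)

Alternatively: H(P,Q) = H(P) + D_KL(P||Q)
H(P) = 0.4138 bits
D_KL(P||Q) = 0.3109 bits

H(P,Q) = 0.4138 + 0.3109 = 0.7247 bits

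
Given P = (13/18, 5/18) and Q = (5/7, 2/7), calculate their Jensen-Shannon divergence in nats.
0.0000 nats

Jensen-Shannon divergence is:
JSD(P||Q) = 0.5 × D_KL(P||M) + 0.5 × D_KL(Q||M)
where M = 0.5 × (P + Q) is the mixture distribution.

M = 0.5 × (13/18, 5/18) + 0.5 × (5/7, 2/7) = (0.718254, 0.281746)

D_KL(P||M) = 0.0000 nats
D_KL(Q||M) = 0.0000 nats

JSD(P||Q) = 0.5 × 0.0000 + 0.5 × 0.0000 = 0.0000 nats

Unlike KL divergence, JSD is symmetric and bounded: 0 ≤ JSD ≤ log(2).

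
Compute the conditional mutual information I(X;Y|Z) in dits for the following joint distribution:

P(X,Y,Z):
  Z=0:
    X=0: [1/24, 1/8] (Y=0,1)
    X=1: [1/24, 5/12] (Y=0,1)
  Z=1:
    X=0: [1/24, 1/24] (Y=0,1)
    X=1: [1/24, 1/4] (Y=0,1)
0.0145 dits

Conditional mutual information: I(X;Y|Z) = H(X|Z) + H(Y|Z) - H(X,Y|Z)

H(Z) = 0.2873
H(X,Z) = 0.5310 → H(X|Z) = 0.2437
H(Y,Z) = 0.4802 → H(Y|Z) = 0.1929
H(X,Y,Z) = 0.7094 → H(X,Y|Z) = 0.4221

I(X;Y|Z) = 0.2437 + 0.1929 - 0.4221 = 0.0145 dits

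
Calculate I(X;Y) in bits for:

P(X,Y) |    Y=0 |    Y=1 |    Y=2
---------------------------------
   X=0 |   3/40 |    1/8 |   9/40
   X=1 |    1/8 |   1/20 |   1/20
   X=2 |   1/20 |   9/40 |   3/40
0.1706 bits

Mutual information: I(X;Y) = H(X) + H(Y) - H(X,Y)

Marginals:
P(X) = (17/40, 9/40, 7/20), H(X) = 1.5389 bits
P(Y) = (1/4, 2/5, 7/20), H(Y) = 1.5589 bits

Joint entropy: H(X,Y) = 2.9272 bits

I(X;Y) = 1.5389 + 1.5589 - 2.9272 = 0.1706 bits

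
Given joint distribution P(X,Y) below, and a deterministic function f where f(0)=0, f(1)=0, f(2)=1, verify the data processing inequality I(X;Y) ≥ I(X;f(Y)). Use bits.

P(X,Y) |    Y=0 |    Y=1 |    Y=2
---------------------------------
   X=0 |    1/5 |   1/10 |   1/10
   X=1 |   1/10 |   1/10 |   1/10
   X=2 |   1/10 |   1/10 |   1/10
I(X;Y) = 0.0200, I(X;f(Y)) = 0.0058, inequality holds: 0.0200 ≥ 0.0058

Data Processing Inequality: For any Markov chain X → Y → Z, we have I(X;Y) ≥ I(X;Z).

Here Z = f(Y) is a deterministic function of Y, forming X → Y → Z.

Original I(X;Y) = 0.0200 bits

After applying f:
P(X,Z) where Z=f(Y):
- P(X,Z=0) = P(X,Y=0) + P(X,Y=1)
- P(X,Z=1) = P(X,Y=2)

I(X;Z) = I(X;f(Y)) = 0.0058 bits

Verification: 0.0200 ≥ 0.0058 ✓

Information cannot be created by processing; the function f can only lose information about X.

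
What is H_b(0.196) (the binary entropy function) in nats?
0.4948 nats

The binary entropy function is:
H(p) = -p log(p) - (1-p) log(1-p)

H(0.196) = -0.196 × log_e(0.196) - 0.804 × log_e(0.804)
H(0.196) = 0.4948 nats

Note: Binary entropy is maximized at p=0.5 (H=1 bit) and minimized at p=0 or p=1 (H=0).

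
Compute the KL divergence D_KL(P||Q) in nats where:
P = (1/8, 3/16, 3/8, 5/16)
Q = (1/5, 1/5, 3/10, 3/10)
0.0256 nats

KL divergence: D_KL(P||Q) = Σ p(x) log(p(x)/q(x))

Computing term by term:
  x=0: 1/8 × log_e[(1/8)/(1/5)] = 1/8 × -0.4700 = -0.0588
  x=1: 3/16 × log_e[(3/16)/(1/5)] = 3/16 × -0.0645 = -0.0121
  x=2: 3/8 × log_e[(3/8)/(3/10)] = 3/8 × 0.2231 = 0.0837
  x=3: 5/16 × log_e[(5/16)/(3/10)] = 5/16 × 0.0408 = 0.0128

D_KL(P||Q) = 0.0256 nats

Note: KL divergence is always non-negative and equals 0 iff P = Q.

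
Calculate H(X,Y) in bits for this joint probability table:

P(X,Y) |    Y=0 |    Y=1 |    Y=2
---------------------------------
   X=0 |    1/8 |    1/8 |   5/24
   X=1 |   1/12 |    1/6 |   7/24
2.4695 bits

Joint entropy is H(X,Y) = -Σ_{x,y} p(x,y) log p(x,y).

Summing over all non-zero entries:
H(X,Y) = -[1/8·log_2(1/8) + 1/8·log_2(1/8) + 5/24·log_2(5/24) + 1/12·log_2(1/12) + 1/6·log_2(1/6) + 7/24·log_2(7/24)]
H(X,Y) = 2.4695 bits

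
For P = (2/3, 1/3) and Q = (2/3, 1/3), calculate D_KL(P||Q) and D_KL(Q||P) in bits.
D_KL(P||Q) = 0.0000, D_KL(Q||P) = 0.0000

KL divergence is not symmetric: D_KL(P||Q) ≠ D_KL(Q||P) in general.

D_KL(P||Q) = 0.0000 bits
D_KL(Q||P) = 0.0000 bits

In this case they happen to be equal (to 4 decimal places).

This asymmetry is why KL divergence is not a true distance metric.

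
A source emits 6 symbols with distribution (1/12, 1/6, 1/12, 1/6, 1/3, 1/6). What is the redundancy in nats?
0.1155 nats

Redundancy measures how far a source is from maximum entropy:
R = H_max - H(X)

Maximum entropy for 6 symbols: H_max = log_e(6) = 1.7918 nats
Actual entropy: H(X) = 1.6762 nats
Redundancy: R = 1.7918 - 1.6762 = 0.1155 nats

This redundancy represents potential for compression: the source could be compressed by 0.1155 nats per symbol.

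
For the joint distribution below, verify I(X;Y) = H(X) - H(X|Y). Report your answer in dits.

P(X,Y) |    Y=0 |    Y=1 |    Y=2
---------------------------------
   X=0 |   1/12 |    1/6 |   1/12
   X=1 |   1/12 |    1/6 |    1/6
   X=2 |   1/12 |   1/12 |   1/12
I(X;Y) = 0.0073 dits

Mutual information has multiple equivalent forms:
- I(X;Y) = H(X) - H(X|Y)
- I(X;Y) = H(Y) - H(Y|X)
- I(X;Y) = H(X) + H(Y) - H(X,Y)

Computing all quantities:
H(X) = 0.4680, H(Y) = 0.4680, H(X,Y) = 0.9287
H(X|Y) = 0.4607, H(Y|X) = 0.4607

Verification:
H(X) - H(X|Y) = 0.4680 - 0.4607 = 0.0073
H(Y) - H(Y|X) = 0.4680 - 0.4607 = 0.0073
H(X) + H(Y) - H(X,Y) = 0.4680 + 0.4680 - 0.9287 = 0.0073

All forms give I(X;Y) = 0.0073 dits. ✓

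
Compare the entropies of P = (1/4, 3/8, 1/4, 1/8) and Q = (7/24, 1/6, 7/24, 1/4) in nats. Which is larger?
Q

Computing entropies in nats:
H(P) = 1.3209
H(Q) = 1.3640

Distribution Q has higher entropy.

Intuition: The distribution closer to uniform (more spread out) has higher entropy.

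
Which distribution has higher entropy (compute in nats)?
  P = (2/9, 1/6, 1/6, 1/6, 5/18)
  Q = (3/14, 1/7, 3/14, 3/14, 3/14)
Q

Computing entropies in nats:
H(P) = 1.5859
H(Q) = 1.5984

Distribution Q has higher entropy.

Intuition: The distribution closer to uniform (more spread out) has higher entropy.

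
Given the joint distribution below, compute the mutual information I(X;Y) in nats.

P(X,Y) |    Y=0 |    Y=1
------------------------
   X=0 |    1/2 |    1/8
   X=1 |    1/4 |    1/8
0.0109 nats

Mutual information: I(X;Y) = H(X) + H(Y) - H(X,Y)

Marginals:
P(X) = (5/8, 3/8), H(X) = 0.6616 nats
P(Y) = (3/4, 1/4), H(Y) = 0.5623 nats

Joint entropy: H(X,Y) = 1.2130 nats

I(X;Y) = 0.6616 + 0.5623 - 1.2130 = 0.0109 nats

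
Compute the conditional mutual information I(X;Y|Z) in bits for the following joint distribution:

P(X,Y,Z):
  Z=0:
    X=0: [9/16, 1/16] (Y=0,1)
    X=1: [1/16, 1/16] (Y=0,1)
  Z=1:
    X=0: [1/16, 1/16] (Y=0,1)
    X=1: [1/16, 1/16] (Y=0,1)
0.0694 bits

Conditional mutual information: I(X;Y|Z) = H(X|Z) + H(Y|Z) - H(X,Y|Z)

H(Z) = 0.8113
H(X,Z) = 1.5488 → H(X|Z) = 0.7375
H(Y,Z) = 1.5488 → H(Y|Z) = 0.7375
H(X,Y,Z) = 2.2169 → H(X,Y|Z) = 1.4056

I(X;Y|Z) = 0.7375 + 0.7375 - 1.4056 = 0.0694 bits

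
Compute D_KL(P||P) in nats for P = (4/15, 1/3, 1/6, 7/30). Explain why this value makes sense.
0.0000 nats

KL divergence satisfies the Gibbs inequality: D_KL(P||Q) ≥ 0 for all distributions P, Q.

D_KL(P||Q) = Σ p(x) log(p(x)/q(x))
Each term is p(x) × log_e(p(x)/p(x)) = p(x) × log_e(1) = 0, so the sum is 0.
D_KL(P||Q) = 0.0000 nats

When P = Q, the KL divergence is exactly 0, as there is no 'divergence' between identical distributions.

This non-negativity is a fundamental property: relative entropy cannot be negative because it measures how different Q is from P.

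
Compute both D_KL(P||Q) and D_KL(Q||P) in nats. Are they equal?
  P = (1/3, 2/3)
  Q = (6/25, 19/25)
D_KL(P||Q) = 0.0221, D_KL(Q||P) = 0.0207

KL divergence is not symmetric: D_KL(P||Q) ≠ D_KL(Q||P) in general.

D_KL(P||Q) = 0.0221 nats
D_KL(Q||P) = 0.0207 nats

No, they are not equal!

This asymmetry is why KL divergence is not a true distance metric.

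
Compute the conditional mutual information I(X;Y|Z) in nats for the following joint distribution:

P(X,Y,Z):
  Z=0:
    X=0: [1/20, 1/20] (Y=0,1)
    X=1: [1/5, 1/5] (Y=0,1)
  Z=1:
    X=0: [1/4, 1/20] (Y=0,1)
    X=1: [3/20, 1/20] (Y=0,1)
0.0026 nats

Conditional mutual information: I(X;Y|Z) = H(X|Z) + H(Y|Z) - H(X,Y|Z)

H(Z) = 0.6931
H(X,Z) = 1.2799 → H(X|Z) = 0.5867
H(Y,Z) = 1.2899 → H(Y|Z) = 0.5968
H(X,Y,Z) = 1.8741 → H(X,Y|Z) = 1.1809

I(X;Y|Z) = 0.5867 + 0.5968 - 1.1809 = 0.0026 nats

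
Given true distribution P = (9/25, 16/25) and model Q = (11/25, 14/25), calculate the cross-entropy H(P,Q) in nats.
0.6666 nats

Cross-entropy: H(P,Q) = -Σ p(x) log q(x)

Alternatively: H(P,Q) = H(P) + D_KL(P||Q)
H(P) = 0.6534 nats
D_KL(P||Q) = 0.0132 nats

H(P,Q) = 0.6534 + 0.0132 = 0.6666 nats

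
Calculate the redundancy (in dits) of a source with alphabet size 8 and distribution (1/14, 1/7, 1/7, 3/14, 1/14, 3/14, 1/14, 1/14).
0.0475 dits

Redundancy measures how far a source is from maximum entropy:
R = H_max - H(X)

Maximum entropy for 8 symbols: H_max = log_10(8) = 0.9031 dits
Actual entropy: H(X) = 0.8556 dits
Redundancy: R = 0.9031 - 0.8556 = 0.0475 dits

This redundancy represents potential for compression: the source could be compressed by 0.0475 dits per symbol.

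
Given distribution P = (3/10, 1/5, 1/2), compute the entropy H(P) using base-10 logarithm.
0.4472 dits

Shannon entropy is H(X) = -Σ p(x) log p(x).

For P = (3/10, 1/5, 1/2):
H = -3/10 × log_10(3/10) -1/5 × log_10(1/5) -1/2 × log_10(1/2)
H = 0.4472 dits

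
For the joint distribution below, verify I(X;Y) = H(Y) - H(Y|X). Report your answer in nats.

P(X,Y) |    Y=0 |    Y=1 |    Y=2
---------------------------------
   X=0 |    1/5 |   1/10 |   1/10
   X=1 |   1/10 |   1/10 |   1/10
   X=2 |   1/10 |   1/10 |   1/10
I(X;Y) = 0.0138 nats

Mutual information has multiple equivalent forms:
- I(X;Y) = H(X) - H(X|Y)
- I(X;Y) = H(Y) - H(Y|X)
- I(X;Y) = H(X) + H(Y) - H(X,Y)

Computing all quantities:
H(X) = 1.0889, H(Y) = 1.0889, H(X,Y) = 2.1640
H(X|Y) = 1.0751, H(Y|X) = 1.0751

Verification:
H(X) - H(X|Y) = 1.0889 - 1.0751 = 0.0138
H(Y) - H(Y|X) = 1.0889 - 1.0751 = 0.0138
H(X) + H(Y) - H(X,Y) = 1.0889 + 1.0889 - 2.1640 = 0.0138

All forms give I(X;Y) = 0.0138 nats. ✓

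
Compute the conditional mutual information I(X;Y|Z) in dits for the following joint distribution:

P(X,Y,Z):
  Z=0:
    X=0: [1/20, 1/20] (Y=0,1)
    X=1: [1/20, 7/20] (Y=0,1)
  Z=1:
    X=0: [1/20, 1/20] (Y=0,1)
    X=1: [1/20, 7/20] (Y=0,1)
0.0262 dits

Conditional mutual information: I(X;Y|Z) = H(X|Z) + H(Y|Z) - H(X,Y|Z)

H(Z) = 0.3010
H(X,Z) = 0.5184 → H(X|Z) = 0.2173
H(Y,Z) = 0.5184 → H(Y|Z) = 0.2173
H(X,Y,Z) = 0.7095 → H(X,Y|Z) = 0.4084

I(X;Y|Z) = 0.2173 + 0.2173 - 0.4084 = 0.0262 dits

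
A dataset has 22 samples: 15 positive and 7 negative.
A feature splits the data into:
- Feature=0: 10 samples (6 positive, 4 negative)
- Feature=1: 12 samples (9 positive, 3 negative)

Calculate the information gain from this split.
0.0185 bits

Information Gain = H(Y) - H(Y|Feature)

Before split:
P(positive) = 15/22 = 0.6818
H(Y) = 0.9024 bits

After split:
Feature=0: H = 0.9710 bits (weight = 10/22)
Feature=1: H = 0.8113 bits (weight = 12/22)
H(Y|Feature) = (10/22)×0.9710 + (12/22)×0.8113 = 0.8839 bits

Information Gain = 0.9024 - 0.8839 = 0.0185 bits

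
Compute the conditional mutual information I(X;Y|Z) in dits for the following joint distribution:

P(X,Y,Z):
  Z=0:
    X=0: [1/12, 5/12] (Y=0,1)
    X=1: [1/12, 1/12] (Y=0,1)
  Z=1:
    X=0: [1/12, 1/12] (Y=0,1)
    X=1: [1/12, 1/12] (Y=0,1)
0.0148 dits

Conditional mutual information: I(X;Y|Z) = H(X|Z) + H(Y|Z) - H(X,Y|Z)

H(Z) = 0.2764
H(X,Z) = 0.5396 → H(X|Z) = 0.2632
H(Y,Z) = 0.5396 → H(Y|Z) = 0.2632
H(X,Y,Z) = 0.7879 → H(X,Y|Z) = 0.5115

I(X;Y|Z) = 0.2632 + 0.2632 - 0.5115 = 0.0148 dits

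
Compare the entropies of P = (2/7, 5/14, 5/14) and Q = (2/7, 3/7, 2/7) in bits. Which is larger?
P

Computing entropies in bits:
H(P) = 1.5774
H(Q) = 1.5567

Distribution P has higher entropy.

Intuition: The distribution closer to uniform (more spread out) has higher entropy.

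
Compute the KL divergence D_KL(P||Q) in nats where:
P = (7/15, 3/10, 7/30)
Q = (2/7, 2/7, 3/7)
0.1017 nats

KL divergence: D_KL(P||Q) = Σ p(x) log(p(x)/q(x))

Computing term by term:
  x=0: 7/15 × log_e[(7/15)/(2/7)] = 7/15 × 0.4906 = 0.2290
  x=1: 3/10 × log_e[(3/10)/(2/7)] = 3/10 × 0.0488 = 0.0146
  x=2: 7/30 × log_e[(7/30)/(3/7)] = 7/30 × -0.6080 = -0.1419

D_KL(P||Q) = 0.1017 nats

Note: KL divergence is always non-negative and equals 0 iff P = Q.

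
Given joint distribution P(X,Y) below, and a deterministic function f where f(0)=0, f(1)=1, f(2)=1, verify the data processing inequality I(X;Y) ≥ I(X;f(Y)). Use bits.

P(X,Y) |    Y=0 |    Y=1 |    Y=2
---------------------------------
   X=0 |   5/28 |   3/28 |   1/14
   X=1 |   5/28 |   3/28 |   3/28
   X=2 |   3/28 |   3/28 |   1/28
I(X;Y) = 0.0189, I(X;f(Y)) = 0.0024, inequality holds: 0.0189 ≥ 0.0024

Data Processing Inequality: For any Markov chain X → Y → Z, we have I(X;Y) ≥ I(X;Z).

Here Z = f(Y) is a deterministic function of Y, forming X → Y → Z.

Original I(X;Y) = 0.0189 bits

After applying f:
P(X,Z) where Z=f(Y):
- P(X,Z=0) = P(X,Y=0)
- P(X,Z=1) = P(X,Y=1) + P(X,Y=2)

I(X;Z) = I(X;f(Y)) = 0.0024 bits

Verification: 0.0189 ≥ 0.0024 ✓

Information cannot be created by processing; the function f can only lose information about X.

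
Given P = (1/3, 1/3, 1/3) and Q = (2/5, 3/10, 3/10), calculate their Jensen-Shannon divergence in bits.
0.0035 bits

Jensen-Shannon divergence is:
JSD(P||Q) = 0.5 × D_KL(P||M) + 0.5 × D_KL(Q||M)
where M = 0.5 × (P + Q) is the mixture distribution.

M = 0.5 × (1/3, 1/3, 1/3) + 0.5 × (2/5, 3/10, 3/10) = (11/30, 0.316667, 0.316667)

D_KL(P||M) = 0.0035 bits
D_KL(Q||M) = 0.0034 bits

JSD(P||Q) = 0.5 × 0.0035 + 0.5 × 0.0034 = 0.0035 bits

Unlike KL divergence, JSD is symmetric and bounded: 0 ≤ JSD ≤ log(2).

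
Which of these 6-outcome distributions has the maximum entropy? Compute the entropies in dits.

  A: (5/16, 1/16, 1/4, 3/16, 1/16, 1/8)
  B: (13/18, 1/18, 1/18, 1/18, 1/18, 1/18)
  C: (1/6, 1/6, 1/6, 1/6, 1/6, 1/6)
C

For a discrete distribution over n outcomes, entropy is maximized by the uniform distribution.

Computing entropies:
H(A) = 0.7081 dits
H(B) = 0.4508 dits
H(C) = 0.7782 dits

The uniform distribution (where all probabilities equal 1/6) achieves the maximum entropy of log_10(6) = 0.7782 dits.

Distribution C has the highest entropy.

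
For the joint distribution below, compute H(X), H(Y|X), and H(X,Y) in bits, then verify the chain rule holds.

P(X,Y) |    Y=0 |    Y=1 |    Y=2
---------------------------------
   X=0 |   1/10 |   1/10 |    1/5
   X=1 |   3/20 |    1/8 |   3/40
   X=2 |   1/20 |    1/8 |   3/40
H(X,Y) = 3.0660, H(X) = 1.5589, H(Y|X) = 1.5071 (all in bits)

Chain rule: H(X,Y) = H(X) + H(Y|X)

Left side — joint entropy directly:
H(X,Y) = -Σ p(x,y) log p(x,y) = 3.0660 bits

Right side — compute H(Y|X) from the conditional distributions:
P(X) = (2/5, 7/20, 1/4), so H(X) = 1.5589 bits
H(Y|X) = Σ_x P(X=x) · H(Y|X=x):
  P(Y|X=0) = (1/4, 1/4, 1/2), H(Y|X=0) = 1.5000, weight P(X=0) = 2/5
  P(Y|X=1) = (3/7, 5/14, 3/14), H(Y|X=1) = 1.5306, weight P(X=1) = 7/20
  P(Y|X=2) = (1/5, 1/2, 3/10), H(Y|X=2) = 1.4855, weight P(X=2) = 1/4
H(Y|X) = 1.5071 bits

H(X) + H(Y|X) = 1.5589 + 1.5071 = 3.0660 bits

Both sides equal 3.0660 bits. ✓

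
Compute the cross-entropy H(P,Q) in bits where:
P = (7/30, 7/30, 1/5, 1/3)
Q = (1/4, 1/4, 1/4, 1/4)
2.0000 bits

Cross-entropy: H(P,Q) = -Σ p(x) log q(x)

Alternatively: H(P,Q) = H(P) + D_KL(P||Q)
H(P) = 1.9725 bits
D_KL(P||Q) = 0.0275 bits

H(P,Q) = 1.9725 + 0.0275 = 2.0000 bits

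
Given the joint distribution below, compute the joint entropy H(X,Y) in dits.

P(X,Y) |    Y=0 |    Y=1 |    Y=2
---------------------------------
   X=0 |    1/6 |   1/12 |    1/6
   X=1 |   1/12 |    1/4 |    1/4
0.7403 dits

Joint entropy is H(X,Y) = -Σ_{x,y} p(x,y) log p(x,y).

Summing over all non-zero entries:
H(X,Y) = -[1/6·log_10(1/6) + 1/12·log_10(1/12) + 1/6·log_10(1/6) + 1/12·log_10(1/12) + 1/4·log_10(1/4) + 1/4·log_10(1/4)]
H(X,Y) = 0.7403 dits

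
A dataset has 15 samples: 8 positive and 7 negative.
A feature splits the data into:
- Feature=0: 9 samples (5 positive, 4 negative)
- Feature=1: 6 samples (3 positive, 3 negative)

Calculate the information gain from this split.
0.0021 bits

Information Gain = H(Y) - H(Y|Feature)

Before split:
P(positive) = 8/15 = 0.5333
H(Y) = 0.9968 bits

After split:
Feature=0: H = 0.9911 bits (weight = 9/15)
Feature=1: H = 1.0000 bits (weight = 6/15)
H(Y|Feature) = (9/15)×0.9911 + (6/15)×1.0000 = 0.9946 bits

Information Gain = 0.9968 - 0.9946 = 0.0021 bits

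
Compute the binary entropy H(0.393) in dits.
0.2910 dits

The binary entropy function is:
H(p) = -p log(p) - (1-p) log(1-p)

H(0.393) = -0.393 × log_10(0.393) - 0.607 × log_10(0.607)
H(0.393) = 0.2910 dits

Note: Binary entropy is maximized at p=0.5 (H=1 bit) and minimized at p=0 or p=1 (H=0).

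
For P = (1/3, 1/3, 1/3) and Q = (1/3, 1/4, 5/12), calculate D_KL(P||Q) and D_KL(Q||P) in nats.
D_KL(P||Q) = 0.0215, D_KL(Q||P) = 0.0211

KL divergence is not symmetric: D_KL(P||Q) ≠ D_KL(Q||P) in general.

D_KL(P||Q) = 0.0215 nats
D_KL(Q||P) = 0.0211 nats

No, they are not equal!

This asymmetry is why KL divergence is not a true distance metric.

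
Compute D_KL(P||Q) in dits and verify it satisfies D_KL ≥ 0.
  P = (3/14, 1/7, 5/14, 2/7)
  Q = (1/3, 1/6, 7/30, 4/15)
0.0239 dits

KL divergence satisfies the Gibbs inequality: D_KL(P||Q) ≥ 0 for all distributions P, Q.

D_KL(P||Q) = Σ p(x) log(p(x)/q(x))
Term by term:
  x=0: 3/14 × log_10[(3/14)/(1/3)] = -0.0411
  x=1: 1/7 × log_10[(1/7)/(1/6)] = -0.0096
  x=2: 5/14 × log_10[(5/14)/(7/30)] = 0.0660
  x=3: 2/7 × log_10[(2/7)/(4/15)] = 0.0086
D_KL(P||Q) = 0.0239 dits

D_KL(P||Q) = 0.0239 ≥ 0 ✓

This non-negativity is a fundamental property: relative entropy cannot be negative because it measures how different Q is from P.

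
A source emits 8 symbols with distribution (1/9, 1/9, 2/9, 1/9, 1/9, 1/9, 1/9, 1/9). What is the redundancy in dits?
0.0157 dits

Redundancy measures how far a source is from maximum entropy:
R = H_max - H(X)

Maximum entropy for 8 symbols: H_max = log_10(8) = 0.9031 dits
Actual entropy: H(X) = 0.8873 dits
Redundancy: R = 0.9031 - 0.8873 = 0.0157 dits

This redundancy represents potential for compression: the source could be compressed by 0.0157 dits per symbol.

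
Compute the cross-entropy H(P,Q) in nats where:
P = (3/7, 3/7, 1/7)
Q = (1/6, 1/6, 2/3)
1.5937 nats

Cross-entropy: H(P,Q) = -Σ p(x) log q(x)

Alternatively: H(P,Q) = H(P) + D_KL(P||Q)
H(P) = 1.0042 nats
D_KL(P||Q) = 0.5895 nats

H(P,Q) = 1.0042 + 0.5895 = 1.5937 nats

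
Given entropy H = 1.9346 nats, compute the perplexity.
6.9213

Perplexity is e^H (or exp(H) for natural log).

H = 1.9346 nats
Perplexity = e^1.9346 = 6.9213

Interpretation: The model's uncertainty is equivalent to choosing uniformly among 6.9 options.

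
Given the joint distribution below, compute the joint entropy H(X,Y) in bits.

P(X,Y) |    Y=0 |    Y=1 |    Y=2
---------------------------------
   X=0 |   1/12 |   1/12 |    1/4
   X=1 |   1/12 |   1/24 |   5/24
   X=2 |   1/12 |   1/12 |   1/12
2.9550 bits

Joint entropy is H(X,Y) = -Σ_{x,y} p(x,y) log p(x,y).

Summing over all non-zero entries:
H(X,Y) = -[1/12·log_2(1/12) + 1/12·log_2(1/12) + 1/4·log_2(1/4) + 1/12·log_2(1/12) + 1/24·log_2(1/24) + 5/24·log_2(5/24) + 1/12·log_2(1/12) + 1/12·log_2(1/12) + 1/12·log_2(1/12)]
H(X,Y) = 2.9550 bits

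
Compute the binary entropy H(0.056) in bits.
0.3114 bits

The binary entropy function is:
H(p) = -p log(p) - (1-p) log(1-p)

H(0.056) = -0.056 × log_2(0.056) - 0.944 × log_2(0.944)
H(0.056) = 0.3114 bits

Note: Binary entropy is maximized at p=0.5 (H=1 bit) and minimized at p=0 or p=1 (H=0).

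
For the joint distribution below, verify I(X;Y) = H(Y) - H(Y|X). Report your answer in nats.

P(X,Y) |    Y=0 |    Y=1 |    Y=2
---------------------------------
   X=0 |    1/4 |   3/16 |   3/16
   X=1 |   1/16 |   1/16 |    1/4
I(X;Y) = 0.0658 nats

Mutual information has multiple equivalent forms:
- I(X;Y) = H(X) - H(X|Y)
- I(X;Y) = H(Y) - H(Y|X)
- I(X;Y) = H(X) + H(Y) - H(X,Y)

Computing all quantities:
H(X) = 0.6616, H(Y) = 1.0717, H(X,Y) = 1.6675
H(X|Y) = 0.5957, H(Y|X) = 1.0059

Verification:
H(X) - H(X|Y) = 0.6616 - 0.5957 = 0.0658
H(Y) - H(Y|X) = 1.0717 - 1.0059 = 0.0658
H(X) + H(Y) - H(X,Y) = 0.6616 + 1.0717 - 1.6675 = 0.0658

All forms give I(X;Y) = 0.0658 nats. ✓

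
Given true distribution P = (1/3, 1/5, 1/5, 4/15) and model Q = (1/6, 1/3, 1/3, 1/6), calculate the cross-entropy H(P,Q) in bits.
2.1850 bits

Cross-entropy: H(P,Q) = -Σ p(x) log q(x)

Alternatively: H(P,Q) = H(P) + D_KL(P||Q)
H(P) = 1.9656 bits
D_KL(P||Q) = 0.2194 bits

H(P,Q) = 1.9656 + 0.2194 = 2.1850 bits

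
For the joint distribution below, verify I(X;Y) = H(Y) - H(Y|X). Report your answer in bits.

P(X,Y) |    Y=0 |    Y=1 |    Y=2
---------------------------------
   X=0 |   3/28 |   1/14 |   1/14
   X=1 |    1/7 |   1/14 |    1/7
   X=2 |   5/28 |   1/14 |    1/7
I(X;Y) = 0.0106 bits

Mutual information has multiple equivalent forms:
- I(X;Y) = H(X) - H(X|Y)
- I(X;Y) = H(Y) - H(Y|X)
- I(X;Y) = H(X) + H(Y) - H(X,Y)

Computing all quantities:
H(X) = 1.5601, H(Y) = 1.5306, H(X,Y) = 3.0801
H(X|Y) = 1.5494, H(Y|X) = 1.5200

Verification:
H(X) - H(X|Y) = 1.5601 - 1.5494 = 0.0106
H(Y) - H(Y|X) = 1.5306 - 1.5200 = 0.0106
H(X) + H(Y) - H(X,Y) = 1.5601 + 1.5306 - 3.0801 = 0.0106

All forms give I(X;Y) = 0.0106 bits. ✓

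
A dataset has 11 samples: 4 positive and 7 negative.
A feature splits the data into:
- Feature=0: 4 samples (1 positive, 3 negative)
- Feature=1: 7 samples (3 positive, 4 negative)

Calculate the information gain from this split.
0.0237 bits

Information Gain = H(Y) - H(Y|Feature)

Before split:
P(positive) = 4/11 = 0.3636
H(Y) = 0.9457 bits

After split:
Feature=0: H = 0.8113 bits (weight = 4/11)
Feature=1: H = 0.9852 bits (weight = 7/11)
H(Y|Feature) = (4/11)×0.8113 + (7/11)×0.9852 = 0.9220 bits

Information Gain = 0.9457 - 0.9220 = 0.0237 bits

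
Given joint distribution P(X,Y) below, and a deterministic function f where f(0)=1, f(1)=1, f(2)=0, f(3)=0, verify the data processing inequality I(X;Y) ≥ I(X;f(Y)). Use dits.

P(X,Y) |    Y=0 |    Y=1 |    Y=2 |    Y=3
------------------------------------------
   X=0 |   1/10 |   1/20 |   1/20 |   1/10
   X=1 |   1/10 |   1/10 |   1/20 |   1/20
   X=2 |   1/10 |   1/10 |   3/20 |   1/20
I(X;Y) = 0.0217, I(X;f(Y)) = 0.0052, inequality holds: 0.0217 ≥ 0.0052

Data Processing Inequality: For any Markov chain X → Y → Z, we have I(X;Y) ≥ I(X;Z).

Here Z = f(Y) is a deterministic function of Y, forming X → Y → Z.

Original I(X;Y) = 0.0217 dits

After applying f:
P(X,Z) where Z=f(Y):
- P(X,Z=0) = P(X,Y=2) + P(X,Y=3)
- P(X,Z=1) = P(X,Y=0) + P(X,Y=1)

I(X;Z) = I(X;f(Y)) = 0.0052 dits

Verification: 0.0217 ≥ 0.0052 ✓

Information cannot be created by processing; the function f can only lose information about X.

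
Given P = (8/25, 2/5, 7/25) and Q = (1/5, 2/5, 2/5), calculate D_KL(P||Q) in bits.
0.0729 bits

KL divergence: D_KL(P||Q) = Σ p(x) log(p(x)/q(x))

Computing term by term:
  x=0: 8/25 × log_2[(8/25)/(1/5)] = 8/25 × 0.6781 = 0.2170
  x=1: 2/5 × log_2[(2/5)/(2/5)] = 2/5 × 0.0000 = 0.0000
  x=2: 7/25 × log_2[(7/25)/(2/5)] = 7/25 × -0.5146 = -0.1441

D_KL(P||Q) = 0.0729 bits

Note: KL divergence is always non-negative and equals 0 iff P = Q.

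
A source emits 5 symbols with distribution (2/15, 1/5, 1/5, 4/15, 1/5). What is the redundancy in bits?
0.0327 bits

Redundancy measures how far a source is from maximum entropy:
R = H_max - H(X)

Maximum entropy for 5 symbols: H_max = log_2(5) = 2.3219 bits
Actual entropy: H(X) = 2.2892 bits
Redundancy: R = 2.3219 - 2.2892 = 0.0327 bits

This redundancy represents potential for compression: the source could be compressed by 0.0327 bits per symbol.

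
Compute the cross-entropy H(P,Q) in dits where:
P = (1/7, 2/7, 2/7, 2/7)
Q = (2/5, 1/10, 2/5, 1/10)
0.7420 dits

Cross-entropy: H(P,Q) = -Σ p(x) log q(x)

Alternatively: H(P,Q) = H(P) + D_KL(P||Q)
H(P) = 0.5871 dits
D_KL(P||Q) = 0.1549 dits

H(P,Q) = 0.5871 + 0.1549 = 0.7420 dits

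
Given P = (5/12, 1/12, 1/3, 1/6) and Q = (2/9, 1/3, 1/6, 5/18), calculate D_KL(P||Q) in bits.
0.4217 bits

KL divergence: D_KL(P||Q) = Σ p(x) log(p(x)/q(x))

Computing term by term:
  x=0: 5/12 × log_2[(5/12)/(2/9)] = 5/12 × 0.9069 = 0.3779
  x=1: 1/12 × log_2[(1/12)/(1/3)] = 1/12 × -2.0000 = -0.1667
  x=2: 1/3 × log_2[(1/3)/(1/6)] = 1/3 × 1.0000 = 0.3333
  x=3: 1/6 × log_2[(1/6)/(5/18)] = 1/6 × -0.7370 = -0.1228

D_KL(P||Q) = 0.4217 bits

Note: KL divergence is always non-negative and equals 0 iff P = Q.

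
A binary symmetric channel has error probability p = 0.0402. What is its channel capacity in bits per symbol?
0.7568 bits

For a binary symmetric channel (BSC) with error probability p:
Capacity C = 1 - H(p) bits per symbol

where H(p) = -p log₂(p) - (1-p) log₂(1-p) is the binary entropy function.

H(0.0402) = 0.2432 bits
C = 1 - 0.2432 = 0.7568 bits per symbol

This means we can reliably transmit up to 0.7568 bits of information per channel use.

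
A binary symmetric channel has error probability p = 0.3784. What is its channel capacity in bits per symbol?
0.0431 bits

For a binary symmetric channel (BSC) with error probability p:
Capacity C = 1 - H(p) bits per symbol

where H(p) = -p log₂(p) - (1-p) log₂(1-p) is the binary entropy function.

H(0.3784) = 0.9569 bits
C = 1 - 0.9569 = 0.0431 bits per symbol

This means we can reliably transmit up to 0.0431 bits of information per channel use.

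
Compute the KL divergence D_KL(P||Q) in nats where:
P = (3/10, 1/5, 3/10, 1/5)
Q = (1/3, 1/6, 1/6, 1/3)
0.0790 nats

KL divergence: D_KL(P||Q) = Σ p(x) log(p(x)/q(x))

Computing term by term:
  x=0: 3/10 × log_e[(3/10)/(1/3)] = 3/10 × -0.1054 = -0.0316
  x=1: 1/5 × log_e[(1/5)/(1/6)] = 1/5 × 0.1823 = 0.0365
  x=2: 3/10 × log_e[(3/10)/(1/6)] = 3/10 × 0.5878 = 0.1763
  x=3: 1/5 × log_e[(1/5)/(1/3)] = 1/5 × -0.5108 = -0.1022

D_KL(P||Q) = 0.0790 nats

Note: KL divergence is always non-negative and equals 0 iff P = Q.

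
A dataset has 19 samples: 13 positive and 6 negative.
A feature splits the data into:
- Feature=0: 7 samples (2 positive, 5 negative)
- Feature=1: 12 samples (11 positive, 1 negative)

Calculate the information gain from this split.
0.3204 bits

Information Gain = H(Y) - H(Y|Feature)

Before split:
P(positive) = 13/19 = 0.6842
H(Y) = 0.8997 bits

After split:
Feature=0: H = 0.8631 bits (weight = 7/19)
Feature=1: H = 0.4138 bits (weight = 12/19)
H(Y|Feature) = (7/19)×0.8631 + (12/19)×0.4138 = 0.5793 bits

Information Gain = 0.8997 - 0.5793 = 0.3204 bits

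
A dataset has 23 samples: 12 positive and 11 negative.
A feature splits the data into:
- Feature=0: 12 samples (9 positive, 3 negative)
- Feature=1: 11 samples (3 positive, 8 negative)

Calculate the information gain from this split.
0.1711 bits

Information Gain = H(Y) - H(Y|Feature)

Before split:
P(positive) = 12/23 = 0.5217
H(Y) = 0.9986 bits

After split:
Feature=0: H = 0.8113 bits (weight = 12/23)
Feature=1: H = 0.8454 bits (weight = 11/23)
H(Y|Feature) = (12/23)×0.8113 + (11/23)×0.8454 = 0.8276 bits

Information Gain = 0.9986 - 0.8276 = 0.1711 bits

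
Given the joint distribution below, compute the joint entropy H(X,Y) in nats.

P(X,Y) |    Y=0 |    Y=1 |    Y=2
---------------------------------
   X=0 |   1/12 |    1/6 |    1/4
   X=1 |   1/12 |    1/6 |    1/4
1.7046 nats

Joint entropy is H(X,Y) = -Σ_{x,y} p(x,y) log p(x,y).

Summing over all non-zero entries:
H(X,Y) = -[1/12·log_e(1/12) + 1/6·log_e(1/6) + 1/4·log_e(1/4) + 1/12·log_e(1/12) + 1/6·log_e(1/6) + 1/4·log_e(1/4)]
H(X,Y) = 1.7046 nats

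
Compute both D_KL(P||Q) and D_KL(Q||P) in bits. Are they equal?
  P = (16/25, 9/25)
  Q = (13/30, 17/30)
D_KL(P||Q) = 0.1244, D_KL(Q||P) = 0.1271

KL divergence is not symmetric: D_KL(P||Q) ≠ D_KL(Q||P) in general.

D_KL(P||Q) = 0.1244 bits
D_KL(Q||P) = 0.1271 bits

No, they are not equal!

This asymmetry is why KL divergence is not a true distance metric.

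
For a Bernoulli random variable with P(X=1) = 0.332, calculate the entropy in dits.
0.2760 dits

The binary entropy function is:
H(p) = -p log(p) - (1-p) log(1-p)

H(0.332) = -0.332 × log_10(0.332) - 0.668 × log_10(0.668)
H(0.332) = 0.2760 dits

Note: Binary entropy is maximized at p=0.5 (H=1 bit) and minimized at p=0 or p=1 (H=0).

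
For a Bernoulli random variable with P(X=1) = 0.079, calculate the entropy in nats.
0.2763 nats

The binary entropy function is:
H(p) = -p log(p) - (1-p) log(1-p)

H(0.079) = -0.079 × log_e(0.079) - 0.921 × log_e(0.921)
H(0.079) = 0.2763 nats

Note: Binary entropy is maximized at p=0.5 (H=1 bit) and minimized at p=0 or p=1 (H=0).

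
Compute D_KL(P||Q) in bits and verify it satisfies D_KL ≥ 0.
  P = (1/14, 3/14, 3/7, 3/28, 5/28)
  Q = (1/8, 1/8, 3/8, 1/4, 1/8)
0.1524 bits

KL divergence satisfies the Gibbs inequality: D_KL(P||Q) ≥ 0 for all distributions P, Q.

D_KL(P||Q) = Σ p(x) log(p(x)/q(x))
Term by term:
  x=0: 1/14 × log_2[(1/14)/(1/8)] = -0.0577
  x=1: 3/14 × log_2[(3/14)/(1/8)] = 0.1666
  x=2: 3/7 × log_2[(3/7)/(3/8)] = 0.0826
  x=3: 3/28 × log_2[(3/28)/(1/4)] = -0.1310
  x=4: 5/28 × log_2[(5/28)/(1/8)] = 0.0919
D_KL(P||Q) = 0.1524 bits

D_KL(P||Q) = 0.1524 ≥ 0 ✓

This non-negativity is a fundamental property: relative entropy cannot be negative because it measures how different Q is from P.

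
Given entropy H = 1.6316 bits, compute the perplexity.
3.0986

Perplexity is 2^H (or exp(H) for natural log).

H = 1.6316 bits
Perplexity = 2^1.6316 = 3.0986

Interpretation: The model's uncertainty is equivalent to choosing uniformly among 3.1 options.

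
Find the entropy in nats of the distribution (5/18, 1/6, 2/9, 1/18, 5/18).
1.5051 nats

Shannon entropy is H(X) = -Σ p(x) log p(x).

For P = (5/18, 1/6, 2/9, 1/18, 5/18):
H = -5/18 × log_e(5/18) -1/6 × log_e(1/6) -2/9 × log_e(2/9) -1/18 × log_e(1/18) -5/18 × log_e(5/18)
H = 1.5051 nats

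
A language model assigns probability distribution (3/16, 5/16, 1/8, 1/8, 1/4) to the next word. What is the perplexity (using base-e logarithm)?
4.6823

Perplexity is e^H (or exp(H) for natural log).

First, H = -Σ p log p = 1.5438 nats
Perplexity = e^1.5438 = 4.6823

Interpretation: The model's uncertainty is equivalent to choosing uniformly among 4.7 options.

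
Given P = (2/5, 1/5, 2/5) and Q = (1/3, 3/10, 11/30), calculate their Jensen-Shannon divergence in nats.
0.0069 nats

Jensen-Shannon divergence is:
JSD(P||Q) = 0.5 × D_KL(P||M) + 0.5 × D_KL(Q||M)
where M = 0.5 × (P + Q) is the mixture distribution.

M = 0.5 × (2/5, 1/5, 2/5) + 0.5 × (1/3, 3/10, 11/30) = (11/30, 1/4, 0.383333)

D_KL(P||M) = 0.0072 nats
D_KL(Q||M) = 0.0066 nats

JSD(P||Q) = 0.5 × 0.0072 + 0.5 × 0.0066 = 0.0069 nats

Unlike KL divergence, JSD is symmetric and bounded: 0 ≤ JSD ≤ log(2).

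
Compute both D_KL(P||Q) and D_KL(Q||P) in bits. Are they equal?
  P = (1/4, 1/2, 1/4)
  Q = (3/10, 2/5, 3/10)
D_KL(P||Q) = 0.0294, D_KL(Q||P) = 0.0290

KL divergence is not symmetric: D_KL(P||Q) ≠ D_KL(Q||P) in general.

D_KL(P||Q) = 0.0294 bits
D_KL(Q||P) = 0.0290 bits

No, they are not equal!

This asymmetry is why KL divergence is not a true distance metric.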